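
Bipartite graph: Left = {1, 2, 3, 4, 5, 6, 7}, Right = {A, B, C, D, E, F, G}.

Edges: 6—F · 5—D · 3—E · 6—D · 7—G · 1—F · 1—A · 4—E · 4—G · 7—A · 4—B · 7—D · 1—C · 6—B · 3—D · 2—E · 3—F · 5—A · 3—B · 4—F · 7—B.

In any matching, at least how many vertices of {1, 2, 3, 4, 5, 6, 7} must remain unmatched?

For example, pair 1-C, 2-E, 3-D, 4-G, 5-A, 6-F, 7-B.
All 7 left vertices are matched, so no larger matching exists.
That matches 7 of the 7, leaving 0 unmatched; no matching can do better.

0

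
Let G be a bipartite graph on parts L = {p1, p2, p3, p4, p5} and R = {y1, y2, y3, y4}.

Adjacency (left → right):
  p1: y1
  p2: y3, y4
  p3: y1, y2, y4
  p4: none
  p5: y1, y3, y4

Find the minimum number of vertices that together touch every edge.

The 4 edges p1–y1, p2–y4, p3–y2, p5–y3 form a matching, so any vertex cover needs at least 4 vertices (one per matched edge).
Conversely {p1, p2, p3, p5} meets every edge and has exactly 4 vertices, so 4 is optimal.

4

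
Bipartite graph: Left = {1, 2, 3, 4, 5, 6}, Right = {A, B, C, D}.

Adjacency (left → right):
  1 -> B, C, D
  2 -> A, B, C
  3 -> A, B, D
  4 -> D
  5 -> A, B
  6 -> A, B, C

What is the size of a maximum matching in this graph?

One maximum matching: 1–B, 2–C, 3–A, 4–D.
The set {1, 2, 3, 4, 5, 6} has only 4 neighbours ({A, B, C, D}), so by Hall's theorem at most 4 of the 6 left vertices can be matched.

4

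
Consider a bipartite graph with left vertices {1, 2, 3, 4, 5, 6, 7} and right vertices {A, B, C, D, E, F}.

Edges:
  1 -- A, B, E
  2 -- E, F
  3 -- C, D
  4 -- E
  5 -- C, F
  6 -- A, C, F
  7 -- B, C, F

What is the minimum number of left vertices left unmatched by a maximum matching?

One maximum matching: 1→B, 2→F, 3→D, 4→E, 5→C, 6→A.
The set {1, 2, 4, 5, 6, 7} has only 5 neighbours ({A, B, C, E, F}), so by Hall's theorem at most 6 of the 7 left vertices can be matched.
That matches 6 of the 7, leaving 1 unmatched; no matching can do better.

1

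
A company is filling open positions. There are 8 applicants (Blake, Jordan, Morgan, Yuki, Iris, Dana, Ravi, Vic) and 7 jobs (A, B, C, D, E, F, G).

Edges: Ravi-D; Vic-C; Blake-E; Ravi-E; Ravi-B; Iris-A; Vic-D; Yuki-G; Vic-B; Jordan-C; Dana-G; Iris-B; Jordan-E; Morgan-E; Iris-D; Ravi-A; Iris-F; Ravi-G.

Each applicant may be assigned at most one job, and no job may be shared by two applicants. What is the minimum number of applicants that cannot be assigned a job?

For example, pair Blake–E, Jordan–C, Yuki–G, Iris–F, Ravi–A, Vic–B.
The set {Blake, Morgan, Yuki, Dana} has only 2 neighbours ({E, G}), so by Hall's theorem at most 6 of the 8 applicants can be matched.
That matches 6 of the 8, leaving 2 unmatched; no matching can do better.

2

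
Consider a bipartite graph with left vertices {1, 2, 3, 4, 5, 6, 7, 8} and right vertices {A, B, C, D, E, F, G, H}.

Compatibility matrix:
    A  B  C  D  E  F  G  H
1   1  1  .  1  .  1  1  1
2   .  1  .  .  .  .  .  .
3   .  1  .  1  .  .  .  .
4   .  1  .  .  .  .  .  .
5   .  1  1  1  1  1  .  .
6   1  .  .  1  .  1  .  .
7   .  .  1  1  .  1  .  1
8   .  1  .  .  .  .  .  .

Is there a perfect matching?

The set {2, 4, 8} has only 1 neighbour ({B}), so by Hall's theorem at most 6 of the 8 left vertices can be matched.
Hence no matching covers every left vertex.

No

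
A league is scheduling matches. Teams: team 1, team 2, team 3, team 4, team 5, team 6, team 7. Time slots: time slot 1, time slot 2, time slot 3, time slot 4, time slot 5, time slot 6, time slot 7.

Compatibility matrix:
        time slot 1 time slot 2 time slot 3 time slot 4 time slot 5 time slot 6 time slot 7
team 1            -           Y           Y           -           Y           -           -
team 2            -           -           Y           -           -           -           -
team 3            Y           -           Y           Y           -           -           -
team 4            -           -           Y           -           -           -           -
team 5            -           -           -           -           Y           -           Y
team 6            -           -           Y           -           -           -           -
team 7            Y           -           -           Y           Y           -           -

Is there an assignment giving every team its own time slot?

The set {team 2, team 4, team 6} has only 1 neighbour ({time slot 3}), so by Hall's theorem at most 5 of the 7 teams can be matched.
Hence no matching covers every team.

No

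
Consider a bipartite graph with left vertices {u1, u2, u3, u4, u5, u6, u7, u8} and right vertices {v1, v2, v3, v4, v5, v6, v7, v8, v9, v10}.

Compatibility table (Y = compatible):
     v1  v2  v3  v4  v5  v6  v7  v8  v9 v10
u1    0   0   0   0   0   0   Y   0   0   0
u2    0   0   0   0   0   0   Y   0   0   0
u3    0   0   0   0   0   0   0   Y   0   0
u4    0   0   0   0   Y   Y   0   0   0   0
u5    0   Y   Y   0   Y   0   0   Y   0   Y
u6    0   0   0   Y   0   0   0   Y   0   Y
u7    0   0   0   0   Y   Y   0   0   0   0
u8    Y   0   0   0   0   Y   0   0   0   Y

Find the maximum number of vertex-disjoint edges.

A valid assignment of size 7: u1-v7, u3-v8, u4-v5, u5-v3, u6-v4, u7-v6, u8-v10.
The set {u1, u2} has only 1 neighbour ({v7}), so by Hall's theorem at most 7 of the 8 left vertices can be matched.

7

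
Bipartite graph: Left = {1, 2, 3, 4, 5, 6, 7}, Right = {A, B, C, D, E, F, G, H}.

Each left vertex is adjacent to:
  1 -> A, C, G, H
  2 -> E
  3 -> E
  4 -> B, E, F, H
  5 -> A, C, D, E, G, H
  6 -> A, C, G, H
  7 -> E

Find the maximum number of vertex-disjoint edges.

For example, pair 1-G, 2-E, 4-H, 5-A, 6-C.
The set {2, 3, 7} has only 1 neighbour ({E}), so by Hall's theorem at most 5 of the 7 left vertices can be matched.

5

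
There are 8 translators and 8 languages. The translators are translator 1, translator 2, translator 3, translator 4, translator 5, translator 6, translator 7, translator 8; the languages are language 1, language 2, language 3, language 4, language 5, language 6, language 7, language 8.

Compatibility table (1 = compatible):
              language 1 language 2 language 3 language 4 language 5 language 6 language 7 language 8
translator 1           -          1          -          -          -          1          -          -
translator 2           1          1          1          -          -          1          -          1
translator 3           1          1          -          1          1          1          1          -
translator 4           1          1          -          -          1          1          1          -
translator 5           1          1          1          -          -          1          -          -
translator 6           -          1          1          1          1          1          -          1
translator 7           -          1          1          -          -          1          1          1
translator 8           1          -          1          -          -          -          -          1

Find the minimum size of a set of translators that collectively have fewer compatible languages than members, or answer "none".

A matching saturating every translator exists, for instance translator 1→language 6, translator 2→language 3, translator 3→language 4, translator 4→language 5, translator 5→language 1, translator 6→language 2, translator 7→language 7, translator 8→language 8.
By Hall's marriage theorem, this means |N(S)| ≥ |S| for every subset S, so no violating subset exists.

none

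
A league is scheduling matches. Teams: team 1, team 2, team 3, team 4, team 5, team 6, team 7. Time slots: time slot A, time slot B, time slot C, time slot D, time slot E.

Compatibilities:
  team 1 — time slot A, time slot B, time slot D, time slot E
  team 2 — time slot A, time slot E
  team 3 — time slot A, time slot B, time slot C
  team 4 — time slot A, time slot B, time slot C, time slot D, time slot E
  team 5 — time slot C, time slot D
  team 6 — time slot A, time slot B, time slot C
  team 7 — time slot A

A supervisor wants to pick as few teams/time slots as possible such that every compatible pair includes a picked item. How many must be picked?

{time slot A, time slot B, time slot C, time slot D, time slot E} is a vertex cover of size 5: every edge has an endpoint in this set.
No smaller cover exists because team 1–time slot B, team 2–time slot E, team 3–time slot A, team 4–time slot C, team 5–time slot D is a matching of size 5, and a cover must include an endpoint of each of these disjoint edges (König's theorem).

5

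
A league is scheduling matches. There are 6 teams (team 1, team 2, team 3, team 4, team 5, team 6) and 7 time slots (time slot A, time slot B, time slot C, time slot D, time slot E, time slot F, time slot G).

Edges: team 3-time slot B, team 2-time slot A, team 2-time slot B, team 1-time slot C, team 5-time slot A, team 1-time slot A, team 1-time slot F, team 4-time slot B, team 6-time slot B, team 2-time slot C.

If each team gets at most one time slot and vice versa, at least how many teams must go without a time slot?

For example, pair team 1-time slot F, team 2-time slot C, team 3-time slot B, team 5-time slot A.
The set {team 3, team 4, team 6} has only 1 neighbour ({time slot B}), so by Hall's theorem at most 4 of the 6 teams can be matched.
That matches 4 of the 6, leaving 2 unmatched; no matching can do better.

2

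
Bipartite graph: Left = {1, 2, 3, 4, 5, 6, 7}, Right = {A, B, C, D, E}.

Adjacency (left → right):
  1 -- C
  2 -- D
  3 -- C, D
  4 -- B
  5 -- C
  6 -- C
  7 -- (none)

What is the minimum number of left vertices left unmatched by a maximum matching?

One maximum matching: 1-C, 2-D, 4-B.
The set {1, 2, 3, 5, 6, 7} has only 2 neighbours ({C, D}), so by Hall's theorem at most 3 of the 7 left vertices can be matched.
That matches 3 of the 7, leaving 4 unmatched; no matching can do better.

4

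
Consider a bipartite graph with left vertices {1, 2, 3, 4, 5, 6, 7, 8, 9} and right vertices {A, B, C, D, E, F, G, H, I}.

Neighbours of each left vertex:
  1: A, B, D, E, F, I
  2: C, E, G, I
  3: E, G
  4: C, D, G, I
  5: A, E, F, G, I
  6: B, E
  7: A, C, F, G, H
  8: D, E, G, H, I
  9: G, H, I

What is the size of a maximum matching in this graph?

For example, pair 1–D, 2–I, 3–E, 4–C, 5–F, 6–B, 7–A, 8–H, 9–G.
This saturates every left vertex, so 9 is the maximum.

9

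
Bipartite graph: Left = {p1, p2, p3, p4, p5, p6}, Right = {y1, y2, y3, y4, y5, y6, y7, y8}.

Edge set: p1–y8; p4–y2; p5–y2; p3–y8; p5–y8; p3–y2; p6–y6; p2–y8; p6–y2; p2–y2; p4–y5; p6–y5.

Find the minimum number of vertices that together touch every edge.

The 4 edges p1–y8, p2–y2, p4–y5, p6–y6 form a matching, so any vertex cover needs at least 4 vertices (one per matched edge).
Conversely {p4, p6, y2, y8} meets every edge and has exactly 4 vertices, so 4 is optimal.

4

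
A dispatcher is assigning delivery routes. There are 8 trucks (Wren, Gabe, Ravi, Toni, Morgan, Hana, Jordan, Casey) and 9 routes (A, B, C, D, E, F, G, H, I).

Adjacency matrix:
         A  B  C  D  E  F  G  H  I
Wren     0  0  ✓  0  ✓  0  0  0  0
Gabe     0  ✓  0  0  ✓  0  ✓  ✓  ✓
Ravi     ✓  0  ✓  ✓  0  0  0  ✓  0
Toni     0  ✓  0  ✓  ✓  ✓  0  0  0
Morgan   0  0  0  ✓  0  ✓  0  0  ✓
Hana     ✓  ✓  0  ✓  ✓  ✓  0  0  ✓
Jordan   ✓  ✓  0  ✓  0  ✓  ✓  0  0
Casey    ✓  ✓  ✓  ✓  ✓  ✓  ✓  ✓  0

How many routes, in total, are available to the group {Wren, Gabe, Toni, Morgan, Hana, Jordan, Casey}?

9

The union of neighbours of {Wren, Gabe, Toni, Morgan, Hana, Jordan, Casey} is {A, B, C, D, E, F, G, H, I}, which has 9 elements.
Since |N(S)| = 9 ≥ |S| = 7, Hall's condition holds for this subset.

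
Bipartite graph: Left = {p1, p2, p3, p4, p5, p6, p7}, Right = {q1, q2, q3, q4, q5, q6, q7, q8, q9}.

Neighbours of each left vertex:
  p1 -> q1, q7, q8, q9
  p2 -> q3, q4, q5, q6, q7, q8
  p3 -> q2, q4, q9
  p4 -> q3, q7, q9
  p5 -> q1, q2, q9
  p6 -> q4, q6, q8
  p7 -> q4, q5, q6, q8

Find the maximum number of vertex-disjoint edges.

7

A valid assignment of size 7: p1→q7, p2→q4, p3→q2, p4→q9, p5→q1, p6→q6, p7→q8.
This saturates every left vertex, so 7 is the maximum.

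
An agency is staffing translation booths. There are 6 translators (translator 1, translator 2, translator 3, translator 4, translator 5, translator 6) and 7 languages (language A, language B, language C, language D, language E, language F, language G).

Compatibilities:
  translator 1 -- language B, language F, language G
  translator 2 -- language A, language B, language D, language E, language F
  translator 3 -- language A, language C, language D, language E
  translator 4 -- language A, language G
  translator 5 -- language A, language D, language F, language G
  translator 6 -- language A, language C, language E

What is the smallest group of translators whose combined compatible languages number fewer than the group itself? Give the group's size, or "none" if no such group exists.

none

A matching saturating every translator exists, for instance translator 1→language B, translator 2→language E, translator 3→language D, translator 4→language G, translator 5→language F, translator 6→language A.
By Hall's marriage theorem, this means |N(S)| ≥ |S| for every subset S, so no violating subset exists.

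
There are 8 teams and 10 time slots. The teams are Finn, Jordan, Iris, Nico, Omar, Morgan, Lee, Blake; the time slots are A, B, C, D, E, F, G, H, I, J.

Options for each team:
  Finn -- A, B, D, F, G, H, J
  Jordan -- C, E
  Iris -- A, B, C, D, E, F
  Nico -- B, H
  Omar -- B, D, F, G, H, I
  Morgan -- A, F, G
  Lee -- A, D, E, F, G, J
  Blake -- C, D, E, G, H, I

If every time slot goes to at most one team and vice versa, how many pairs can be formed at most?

For example, pair Finn→J, Jordan→C, Iris→E, Nico→B, Omar→H, Morgan→F, Lee→A, Blake→G.
All 8 teams are matched, so no larger matching exists.

8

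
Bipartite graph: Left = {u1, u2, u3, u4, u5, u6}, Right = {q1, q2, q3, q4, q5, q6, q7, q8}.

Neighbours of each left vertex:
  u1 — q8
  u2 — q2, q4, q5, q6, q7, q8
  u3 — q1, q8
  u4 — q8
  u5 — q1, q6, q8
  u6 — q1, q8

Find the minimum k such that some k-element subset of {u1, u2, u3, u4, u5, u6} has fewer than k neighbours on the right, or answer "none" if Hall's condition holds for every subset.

2

Take S = {u1, u4}. Its neighbourhood is {q8}, so |N(S)| = 1 < |S| = 2.
No single vertex violates Hall's condition since each has at least one neighbour, so 2 is the minimum.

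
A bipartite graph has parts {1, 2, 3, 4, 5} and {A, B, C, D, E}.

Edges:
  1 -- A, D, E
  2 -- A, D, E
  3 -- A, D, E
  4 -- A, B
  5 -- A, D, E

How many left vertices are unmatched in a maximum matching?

1

For example, pair 1–A, 2–D, 3–E, 4–B.
The set {1, 2, 3, 5} has only 3 neighbours ({A, D, E}), so by Hall's theorem at most 4 of the 5 left vertices can be matched.
That matches 4 of the 5, leaving 1 unmatched; no matching can do better.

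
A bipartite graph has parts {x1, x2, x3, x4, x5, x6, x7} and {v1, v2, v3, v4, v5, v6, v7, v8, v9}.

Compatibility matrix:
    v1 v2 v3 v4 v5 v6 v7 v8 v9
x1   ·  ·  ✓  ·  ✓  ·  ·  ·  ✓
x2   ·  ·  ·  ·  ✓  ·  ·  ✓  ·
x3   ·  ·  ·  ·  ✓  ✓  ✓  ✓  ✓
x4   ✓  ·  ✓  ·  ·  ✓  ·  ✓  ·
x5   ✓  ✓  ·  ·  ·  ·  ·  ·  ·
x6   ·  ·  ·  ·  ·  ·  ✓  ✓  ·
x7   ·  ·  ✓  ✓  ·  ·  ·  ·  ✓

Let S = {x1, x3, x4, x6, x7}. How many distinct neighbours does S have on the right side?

8

The union of neighbours of {x1, x3, x4, x6, x7} is {v1, v3, v4, v5, v6, v7, v8, v9}, which has 8 elements.
Since |N(S)| = 8 ≥ |S| = 5, Hall's condition holds for this subset.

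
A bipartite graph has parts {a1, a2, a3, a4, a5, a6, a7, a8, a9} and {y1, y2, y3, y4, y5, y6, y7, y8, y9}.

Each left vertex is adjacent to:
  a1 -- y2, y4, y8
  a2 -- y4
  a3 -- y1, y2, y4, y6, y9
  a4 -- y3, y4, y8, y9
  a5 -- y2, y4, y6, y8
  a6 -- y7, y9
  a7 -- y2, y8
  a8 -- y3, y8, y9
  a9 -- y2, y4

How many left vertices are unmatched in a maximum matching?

A valid assignment of size 8: a1-y2, a2-y4, a3-y1, a4-y9, a5-y6, a6-y7, a7-y8, a8-y3.
The set {a1, a2, a7, a9} has only 3 neighbours ({y2, y4, y8}), so by Hall's theorem at most 8 of the 9 left vertices can be matched.
That matches 8 of the 9, leaving 1 unmatched; no matching can do better.

1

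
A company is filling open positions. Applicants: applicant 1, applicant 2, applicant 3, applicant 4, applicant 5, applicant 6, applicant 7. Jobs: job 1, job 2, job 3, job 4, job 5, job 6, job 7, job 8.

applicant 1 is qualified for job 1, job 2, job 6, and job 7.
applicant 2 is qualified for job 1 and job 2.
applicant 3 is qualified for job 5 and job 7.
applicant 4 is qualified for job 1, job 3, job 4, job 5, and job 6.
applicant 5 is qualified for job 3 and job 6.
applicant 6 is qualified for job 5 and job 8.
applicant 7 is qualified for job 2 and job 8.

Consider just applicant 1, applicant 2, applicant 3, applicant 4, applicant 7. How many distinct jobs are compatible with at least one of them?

8

The union of neighbours of {applicant 1, applicant 2, applicant 3, applicant 4, applicant 7} is {job 1, job 2, job 3, job 4, job 5, job 6, job 7, job 8}, which has 8 elements.
Since |N(S)| = 8 ≥ |S| = 5, Hall's condition holds for this subset.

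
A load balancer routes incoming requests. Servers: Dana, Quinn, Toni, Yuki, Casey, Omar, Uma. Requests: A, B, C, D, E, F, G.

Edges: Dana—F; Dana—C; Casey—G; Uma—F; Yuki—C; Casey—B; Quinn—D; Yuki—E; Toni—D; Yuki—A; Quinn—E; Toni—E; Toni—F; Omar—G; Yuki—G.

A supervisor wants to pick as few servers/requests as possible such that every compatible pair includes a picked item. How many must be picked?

7

{Dana, Quinn, Toni, Yuki, Casey, Omar, Uma} is a vertex cover of size 7: every edge has an endpoint in this set.
No smaller cover exists because Dana–C, Quinn–D, Toni–E, Yuki–A, Casey–B, Omar–G, Uma–F is a matching of size 7, and a cover must include an endpoint of each of these disjoint edges (König's theorem).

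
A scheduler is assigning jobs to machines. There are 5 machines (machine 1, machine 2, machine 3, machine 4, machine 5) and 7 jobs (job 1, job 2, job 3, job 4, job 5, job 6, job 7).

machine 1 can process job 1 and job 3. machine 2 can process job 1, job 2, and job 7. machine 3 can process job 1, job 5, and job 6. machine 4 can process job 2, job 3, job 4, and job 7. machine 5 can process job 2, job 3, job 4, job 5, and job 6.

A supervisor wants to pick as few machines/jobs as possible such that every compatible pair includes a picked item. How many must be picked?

5

{machine 1, machine 2, machine 3, machine 4, machine 5} is a vertex cover of size 5: every edge has an endpoint in this set.
No smaller cover exists because machine 1–job 3, machine 2–job 1, machine 3–job 6, machine 4–job 2, machine 5–job 5 is a matching of size 5, and a cover must include an endpoint of each of these disjoint edges (König's theorem).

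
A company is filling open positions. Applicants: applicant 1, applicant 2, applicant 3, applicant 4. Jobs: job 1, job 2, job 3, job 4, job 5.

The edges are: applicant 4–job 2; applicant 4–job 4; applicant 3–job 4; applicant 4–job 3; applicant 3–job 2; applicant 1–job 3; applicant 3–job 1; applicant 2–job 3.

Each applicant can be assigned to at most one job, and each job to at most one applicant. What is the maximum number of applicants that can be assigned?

For example, pair applicant 1–job 3, applicant 3–job 1, applicant 4–job 2.
The set {applicant 1, applicant 2} has only 1 neighbour ({job 3}), so by Hall's theorem at most 3 of the 4 applicants can be matched.

3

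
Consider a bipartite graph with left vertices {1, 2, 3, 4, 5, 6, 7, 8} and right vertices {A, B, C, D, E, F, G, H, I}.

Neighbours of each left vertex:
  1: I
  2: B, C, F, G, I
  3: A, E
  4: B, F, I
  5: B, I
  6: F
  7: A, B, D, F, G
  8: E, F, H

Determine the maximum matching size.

7

One maximum matching: 1-I, 2-C, 3-E, 4-F, 5-B, 7-G, 8-H.
The set {1, 4, 5, 6} has only 3 neighbours ({B, F, I}), so by Hall's theorem at most 7 of the 8 left vertices can be matched.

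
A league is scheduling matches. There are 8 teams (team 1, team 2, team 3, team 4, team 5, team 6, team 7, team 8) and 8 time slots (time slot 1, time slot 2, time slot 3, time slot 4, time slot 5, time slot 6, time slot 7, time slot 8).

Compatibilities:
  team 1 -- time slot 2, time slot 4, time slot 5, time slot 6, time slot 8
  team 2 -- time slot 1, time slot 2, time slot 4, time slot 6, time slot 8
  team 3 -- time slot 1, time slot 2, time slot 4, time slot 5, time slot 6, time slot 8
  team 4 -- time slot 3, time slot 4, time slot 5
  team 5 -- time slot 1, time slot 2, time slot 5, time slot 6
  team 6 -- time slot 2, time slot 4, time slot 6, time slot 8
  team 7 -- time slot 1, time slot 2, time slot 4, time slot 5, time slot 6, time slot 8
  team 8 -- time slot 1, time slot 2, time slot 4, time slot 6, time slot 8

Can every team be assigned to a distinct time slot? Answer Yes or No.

No

The set {team 1, team 2, team 3, team 5, team 6, team 7, team 8} has only 6 neighbours ({time slot 1, time slot 2, time slot 4, time slot 5, time slot 6, time slot 8}), so by Hall's theorem at most 7 of the 8 teams can be matched.
Hence no matching covers every team.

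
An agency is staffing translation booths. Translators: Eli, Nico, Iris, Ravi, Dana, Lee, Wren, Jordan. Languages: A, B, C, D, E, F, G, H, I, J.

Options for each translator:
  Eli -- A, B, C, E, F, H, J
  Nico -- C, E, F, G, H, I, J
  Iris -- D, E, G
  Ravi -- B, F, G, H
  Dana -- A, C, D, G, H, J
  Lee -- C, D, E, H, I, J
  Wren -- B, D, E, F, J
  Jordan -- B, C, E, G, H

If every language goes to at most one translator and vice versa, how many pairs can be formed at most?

8

A valid assignment of size 8: Eli→A, Nico→J, Iris→D, Ravi→B, Dana→C, Lee→H, Wren→E, Jordan→G.
This saturates every translator, so 8 is the maximum.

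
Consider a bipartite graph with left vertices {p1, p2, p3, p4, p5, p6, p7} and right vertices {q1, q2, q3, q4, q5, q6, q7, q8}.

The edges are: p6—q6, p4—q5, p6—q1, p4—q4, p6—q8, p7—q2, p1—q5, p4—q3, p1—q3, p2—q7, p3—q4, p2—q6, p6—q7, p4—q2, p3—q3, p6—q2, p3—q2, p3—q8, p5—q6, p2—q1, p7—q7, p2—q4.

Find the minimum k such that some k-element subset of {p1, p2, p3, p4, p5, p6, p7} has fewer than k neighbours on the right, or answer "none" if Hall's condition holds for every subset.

A matching saturating every left vertex exists, for instance p1→q5, p2→q7, p3→q8, p4→q4, p5→q6, p6→q1, p7→q2.
By Hall's marriage theorem, this means |N(S)| ≥ |S| for every subset S, so no violating subset exists.

none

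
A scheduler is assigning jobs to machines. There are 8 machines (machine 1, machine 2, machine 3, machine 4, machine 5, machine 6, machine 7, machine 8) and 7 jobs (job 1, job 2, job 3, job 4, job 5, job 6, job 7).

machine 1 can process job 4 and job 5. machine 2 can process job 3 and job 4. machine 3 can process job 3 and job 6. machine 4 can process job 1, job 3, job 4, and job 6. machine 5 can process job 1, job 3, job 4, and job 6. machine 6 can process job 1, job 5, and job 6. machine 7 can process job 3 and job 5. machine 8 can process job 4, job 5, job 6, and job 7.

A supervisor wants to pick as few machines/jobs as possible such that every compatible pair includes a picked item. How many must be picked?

6

The 6 edges machine 1–job 5, machine 2–job 4, machine 3–job 6, machine 4–job 1, machine 5–job 3, machine 8–job 7 form a matching, so any vertex cover needs at least 6 vertices (one per matched edge).
Conversely {machine 8, job 1, job 3, job 4, job 5, job 6} meets every edge and has exactly 6 vertices, so 6 is optimal.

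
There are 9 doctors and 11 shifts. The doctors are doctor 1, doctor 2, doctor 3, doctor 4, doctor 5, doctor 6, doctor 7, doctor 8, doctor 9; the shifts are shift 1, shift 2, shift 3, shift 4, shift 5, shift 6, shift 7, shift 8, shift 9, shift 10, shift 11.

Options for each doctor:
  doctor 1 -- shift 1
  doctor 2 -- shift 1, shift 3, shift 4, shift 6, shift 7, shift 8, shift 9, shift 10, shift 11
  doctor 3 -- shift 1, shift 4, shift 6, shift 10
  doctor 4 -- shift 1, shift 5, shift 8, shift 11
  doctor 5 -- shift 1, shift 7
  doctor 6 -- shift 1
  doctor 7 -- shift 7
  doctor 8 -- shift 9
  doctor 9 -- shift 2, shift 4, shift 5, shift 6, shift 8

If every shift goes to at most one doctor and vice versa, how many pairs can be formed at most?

7

One maximum matching: doctor 1-shift 1, doctor 2-shift 6, doctor 3-shift 10, doctor 4-shift 8, doctor 5-shift 7, doctor 8-shift 9, doctor 9-shift 5.
The set {doctor 1, doctor 5, doctor 6, doctor 7} has only 2 neighbours ({shift 1, shift 7}), so by Hall's theorem at most 7 of the 9 doctors can be matched.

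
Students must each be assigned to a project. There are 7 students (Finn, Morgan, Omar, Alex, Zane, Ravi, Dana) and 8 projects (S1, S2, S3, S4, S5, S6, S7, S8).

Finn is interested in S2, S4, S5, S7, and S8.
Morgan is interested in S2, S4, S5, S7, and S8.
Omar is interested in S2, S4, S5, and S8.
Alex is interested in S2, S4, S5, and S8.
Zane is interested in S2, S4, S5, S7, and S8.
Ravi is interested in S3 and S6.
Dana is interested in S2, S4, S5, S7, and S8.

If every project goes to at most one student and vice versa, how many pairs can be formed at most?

6

A valid assignment of size 6: Finn-S5, Morgan-S7, Omar-S8, Alex-S4, Zane-S2, Ravi-S6.
The set {Finn, Morgan, Omar, Alex, Zane, Dana} has only 5 neighbours ({S2, S4, S5, S7, S8}), so by Hall's theorem at most 6 of the 7 students can be matched.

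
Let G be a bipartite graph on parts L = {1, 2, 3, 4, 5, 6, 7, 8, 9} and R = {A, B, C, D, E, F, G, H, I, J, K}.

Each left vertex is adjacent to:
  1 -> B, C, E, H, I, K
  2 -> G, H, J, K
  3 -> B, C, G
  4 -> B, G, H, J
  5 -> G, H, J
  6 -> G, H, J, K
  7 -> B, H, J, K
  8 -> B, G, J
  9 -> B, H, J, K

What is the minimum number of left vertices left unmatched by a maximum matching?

2

For example, pair 1→E, 2→K, 3→C, 4→J, 5→H, 6→G, 7→B.
The set {2, 4, 5, 6, 7, 8, 9} has only 5 neighbours ({B, G, H, J, K}), so by Hall's theorem at most 7 of the 9 left vertices can be matched.
That matches 7 of the 9, leaving 2 unmatched; no matching can do better.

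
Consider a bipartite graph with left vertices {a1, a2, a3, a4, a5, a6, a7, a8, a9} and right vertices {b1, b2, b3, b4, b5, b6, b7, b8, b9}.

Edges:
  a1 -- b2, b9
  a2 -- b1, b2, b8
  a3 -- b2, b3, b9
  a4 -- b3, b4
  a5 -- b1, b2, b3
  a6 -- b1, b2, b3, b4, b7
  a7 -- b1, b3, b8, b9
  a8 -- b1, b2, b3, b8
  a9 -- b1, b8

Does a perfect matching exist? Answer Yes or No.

The set {a1, a2, a3, a5, a7, a8, a9} has only 5 neighbours ({b1, b2, b3, b8, b9}), so by Hall's theorem at most 7 of the 9 left vertices can be matched.
Hence no matching covers every left vertex.

No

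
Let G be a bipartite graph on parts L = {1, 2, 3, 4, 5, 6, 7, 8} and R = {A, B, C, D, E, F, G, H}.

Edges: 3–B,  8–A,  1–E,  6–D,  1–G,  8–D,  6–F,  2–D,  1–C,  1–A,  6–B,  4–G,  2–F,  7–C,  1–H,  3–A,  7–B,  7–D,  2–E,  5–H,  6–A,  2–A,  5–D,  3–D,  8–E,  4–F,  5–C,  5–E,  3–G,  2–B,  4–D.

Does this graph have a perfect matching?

Yes

One maximum matching: 1→G, 2→A, 3→B, 4→D, 5→H, 6→F, 7→C, 8→E.
Every left vertex is matched, so this is a perfect matching.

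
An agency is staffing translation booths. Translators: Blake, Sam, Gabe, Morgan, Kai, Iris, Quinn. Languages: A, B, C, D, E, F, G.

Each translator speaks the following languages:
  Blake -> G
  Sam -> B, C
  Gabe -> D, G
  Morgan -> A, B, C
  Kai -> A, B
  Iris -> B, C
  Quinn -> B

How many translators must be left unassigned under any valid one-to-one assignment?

For example, pair Blake→G, Sam→C, Gabe→D, Morgan→A, Kai→B.
The set {Sam, Morgan, Kai, Iris, Quinn} has only 3 neighbours ({A, B, C}), so by Hall's theorem at most 5 of the 7 translators can be matched.
That matches 5 of the 7, leaving 2 unmatched; no matching can do better.

2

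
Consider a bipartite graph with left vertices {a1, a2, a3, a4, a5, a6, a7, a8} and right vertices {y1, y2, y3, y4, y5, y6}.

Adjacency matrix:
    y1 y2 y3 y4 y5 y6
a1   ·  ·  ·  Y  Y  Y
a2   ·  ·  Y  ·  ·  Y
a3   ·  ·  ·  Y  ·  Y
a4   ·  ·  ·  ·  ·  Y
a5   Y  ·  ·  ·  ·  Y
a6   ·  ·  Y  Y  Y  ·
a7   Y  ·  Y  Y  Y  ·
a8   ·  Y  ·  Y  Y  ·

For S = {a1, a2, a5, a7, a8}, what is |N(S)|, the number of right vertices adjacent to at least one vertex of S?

6

The union of neighbours of {a1, a2, a5, a7, a8} is {y1, y2, y3, y4, y5, y6}, which has 6 elements.
Since |N(S)| = 6 ≥ |S| = 5, Hall's condition holds for this subset.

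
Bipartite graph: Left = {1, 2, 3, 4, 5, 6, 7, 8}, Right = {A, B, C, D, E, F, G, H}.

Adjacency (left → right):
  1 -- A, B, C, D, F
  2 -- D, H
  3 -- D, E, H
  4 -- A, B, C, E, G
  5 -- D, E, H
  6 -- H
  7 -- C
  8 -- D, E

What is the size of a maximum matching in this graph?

6

For example, pair 1-A, 2-H, 3-D, 4-G, 5-E, 7-C.
The set {2, 3, 5, 6, 8} has only 3 neighbours ({D, E, H}), so by Hall's theorem at most 6 of the 8 left vertices can be matched.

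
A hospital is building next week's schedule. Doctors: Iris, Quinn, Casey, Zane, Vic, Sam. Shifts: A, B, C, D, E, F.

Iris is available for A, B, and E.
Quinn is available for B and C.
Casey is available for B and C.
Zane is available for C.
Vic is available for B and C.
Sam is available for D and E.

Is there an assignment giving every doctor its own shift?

The set {Quinn, Casey, Zane, Vic} has only 2 neighbours ({B, C}), so by Hall's theorem at most 4 of the 6 doctors can be matched.
Hence no matching covers every doctor.

No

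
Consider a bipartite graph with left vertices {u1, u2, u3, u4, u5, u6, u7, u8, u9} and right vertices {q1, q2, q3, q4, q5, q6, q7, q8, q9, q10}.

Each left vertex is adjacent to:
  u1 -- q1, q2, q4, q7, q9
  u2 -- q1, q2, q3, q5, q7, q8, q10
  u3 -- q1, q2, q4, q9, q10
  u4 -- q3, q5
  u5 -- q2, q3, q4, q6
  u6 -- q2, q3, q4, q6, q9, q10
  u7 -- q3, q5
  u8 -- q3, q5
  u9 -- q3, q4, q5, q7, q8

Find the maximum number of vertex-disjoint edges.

8

For example, pair u1-q7, u2-q1, u3-q9, u4-q3, u5-q2, u6-q6, u7-q5, u9-q4.
The set {u4, u7, u8} has only 2 neighbours ({q3, q5}), so by Hall's theorem at most 8 of the 9 left vertices can be matched.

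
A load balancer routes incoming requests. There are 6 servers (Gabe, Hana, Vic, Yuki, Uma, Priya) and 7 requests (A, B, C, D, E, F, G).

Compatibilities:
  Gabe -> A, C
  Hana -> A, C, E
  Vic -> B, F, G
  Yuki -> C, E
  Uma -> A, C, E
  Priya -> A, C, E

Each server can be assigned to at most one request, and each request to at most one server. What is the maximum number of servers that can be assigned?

4

For example, pair Gabe–A, Hana–C, Vic–B, Yuki–E.
The set {Gabe, Hana, Yuki, Uma, Priya} has only 3 neighbours ({A, C, E}), so by Hall's theorem at most 4 of the 6 servers can be matched.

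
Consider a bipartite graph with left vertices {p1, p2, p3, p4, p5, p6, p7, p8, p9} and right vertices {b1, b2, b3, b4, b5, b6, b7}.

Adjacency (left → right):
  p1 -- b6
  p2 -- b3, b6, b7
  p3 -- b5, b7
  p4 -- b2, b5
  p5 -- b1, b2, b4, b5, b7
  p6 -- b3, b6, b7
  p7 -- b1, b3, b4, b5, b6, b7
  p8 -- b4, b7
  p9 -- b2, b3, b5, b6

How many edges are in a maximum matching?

7

For example, pair p1–b6, p2–b7, p3–b5, p4–b2, p5–b4, p6–b3, p7–b1.
The set {p1, p2, p3, p4, p5, p6, p7, p8, p9} has only 7 neighbours ({b1, b2, b3, b4, b5, b6, b7}), so by Hall's theorem at most 7 of the 9 left vertices can be matched.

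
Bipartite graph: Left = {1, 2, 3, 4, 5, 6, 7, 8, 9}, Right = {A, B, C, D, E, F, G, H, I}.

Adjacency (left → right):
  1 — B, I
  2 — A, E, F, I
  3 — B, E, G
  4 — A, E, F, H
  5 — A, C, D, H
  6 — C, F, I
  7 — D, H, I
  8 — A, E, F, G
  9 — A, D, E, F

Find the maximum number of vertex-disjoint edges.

9

A valid assignment of size 9: 1–I, 2–A, 3–B, 4–H, 5–C, 6–F, 7–D, 8–G, 9–E.
All 9 left vertices are matched, so no larger matching exists.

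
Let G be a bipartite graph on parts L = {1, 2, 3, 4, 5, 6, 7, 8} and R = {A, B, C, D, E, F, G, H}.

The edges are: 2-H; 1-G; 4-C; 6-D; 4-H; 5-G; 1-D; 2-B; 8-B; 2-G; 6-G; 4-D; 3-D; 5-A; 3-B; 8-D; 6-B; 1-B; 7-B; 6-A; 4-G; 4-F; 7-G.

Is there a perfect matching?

No

The set {1, 3, 5, 6, 7, 8} has only 4 neighbours ({A, B, D, G}), so by Hall's theorem at most 6 of the 8 left vertices can be matched.
Hence no matching covers every left vertex.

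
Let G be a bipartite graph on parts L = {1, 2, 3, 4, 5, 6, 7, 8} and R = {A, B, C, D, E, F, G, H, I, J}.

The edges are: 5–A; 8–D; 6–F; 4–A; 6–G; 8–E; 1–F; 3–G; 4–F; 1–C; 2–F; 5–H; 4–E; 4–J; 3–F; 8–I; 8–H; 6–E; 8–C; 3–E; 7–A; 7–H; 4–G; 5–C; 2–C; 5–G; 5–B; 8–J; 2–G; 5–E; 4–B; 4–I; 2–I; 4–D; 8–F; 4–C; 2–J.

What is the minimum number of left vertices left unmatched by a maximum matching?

For example, pair 1–C, 2–I, 3–E, 4–G, 5–A, 6–F, 7–H, 8–J.
All 8 left vertices are matched, so no larger matching exists.
That matches 8 of the 8, leaving 0 unmatched; no matching can do better.

0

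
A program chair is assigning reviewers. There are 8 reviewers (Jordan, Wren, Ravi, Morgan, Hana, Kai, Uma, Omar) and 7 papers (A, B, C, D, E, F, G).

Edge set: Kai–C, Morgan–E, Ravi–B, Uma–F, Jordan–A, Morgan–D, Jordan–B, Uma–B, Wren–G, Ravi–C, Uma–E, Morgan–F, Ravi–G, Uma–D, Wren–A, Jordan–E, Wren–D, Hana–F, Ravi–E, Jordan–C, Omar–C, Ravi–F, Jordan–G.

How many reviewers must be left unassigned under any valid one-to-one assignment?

For example, pair Jordan→A, Wren→D, Ravi→G, Morgan→E, Hana→F, Kai→C, Uma→B.
The set {Kai, Omar} has only 1 neighbour ({C}), so by Hall's theorem at most 7 of the 8 reviewers can be matched.
That matches 7 of the 8, leaving 1 unmatched; no matching can do better.

1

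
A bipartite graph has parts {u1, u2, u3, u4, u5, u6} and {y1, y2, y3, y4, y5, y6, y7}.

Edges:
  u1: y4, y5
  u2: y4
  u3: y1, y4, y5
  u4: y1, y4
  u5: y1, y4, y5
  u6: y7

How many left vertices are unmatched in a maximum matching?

One maximum matching: u1-y5, u2-y4, u3-y1, u6-y7.
The set {u1, u2, u3, u4, u5} has only 3 neighbours ({y1, y4, y5}), so by Hall's theorem at most 4 of the 6 left vertices can be matched.
That matches 4 of the 6, leaving 2 unmatched; no matching can do better.

2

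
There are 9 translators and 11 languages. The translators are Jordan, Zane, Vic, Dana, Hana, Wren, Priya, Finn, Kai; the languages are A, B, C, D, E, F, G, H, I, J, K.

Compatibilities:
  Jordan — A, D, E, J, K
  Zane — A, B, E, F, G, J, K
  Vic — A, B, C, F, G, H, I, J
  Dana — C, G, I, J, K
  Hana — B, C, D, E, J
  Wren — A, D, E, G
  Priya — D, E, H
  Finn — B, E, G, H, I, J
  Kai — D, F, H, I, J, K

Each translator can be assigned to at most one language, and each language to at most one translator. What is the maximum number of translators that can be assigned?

9

A valid assignment of size 9: Jordan–K, Zane–A, Vic–H, Dana–I, Hana–B, Wren–D, Priya–E, Finn–G, Kai–J.
All 9 translators are matched, so no larger matching exists.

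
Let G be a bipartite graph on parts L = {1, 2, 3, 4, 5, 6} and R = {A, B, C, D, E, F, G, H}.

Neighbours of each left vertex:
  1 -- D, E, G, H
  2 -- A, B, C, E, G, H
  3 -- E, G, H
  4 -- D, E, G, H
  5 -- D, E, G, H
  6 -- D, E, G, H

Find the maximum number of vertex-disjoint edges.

For example, pair 1–H, 2–A, 3–G, 4–D, 5–E.
The set {1, 3, 4, 5, 6} has only 4 neighbours ({D, E, G, H}), so by Hall's theorem at most 5 of the 6 left vertices can be matched.

5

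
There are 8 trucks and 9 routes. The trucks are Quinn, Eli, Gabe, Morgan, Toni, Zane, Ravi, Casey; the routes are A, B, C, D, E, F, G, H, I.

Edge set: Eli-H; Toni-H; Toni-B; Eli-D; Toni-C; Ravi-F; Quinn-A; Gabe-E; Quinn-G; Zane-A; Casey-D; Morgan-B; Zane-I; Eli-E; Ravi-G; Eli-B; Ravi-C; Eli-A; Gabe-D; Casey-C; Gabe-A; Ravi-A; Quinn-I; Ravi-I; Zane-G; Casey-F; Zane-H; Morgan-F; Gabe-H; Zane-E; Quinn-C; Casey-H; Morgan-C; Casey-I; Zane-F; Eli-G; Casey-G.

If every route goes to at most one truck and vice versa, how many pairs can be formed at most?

8

For example, pair Quinn→I, Eli→H, Gabe→D, Morgan→F, Toni→B, Zane→E, Ravi→A, Casey→G.
All 8 trucks are matched, so no larger matching exists.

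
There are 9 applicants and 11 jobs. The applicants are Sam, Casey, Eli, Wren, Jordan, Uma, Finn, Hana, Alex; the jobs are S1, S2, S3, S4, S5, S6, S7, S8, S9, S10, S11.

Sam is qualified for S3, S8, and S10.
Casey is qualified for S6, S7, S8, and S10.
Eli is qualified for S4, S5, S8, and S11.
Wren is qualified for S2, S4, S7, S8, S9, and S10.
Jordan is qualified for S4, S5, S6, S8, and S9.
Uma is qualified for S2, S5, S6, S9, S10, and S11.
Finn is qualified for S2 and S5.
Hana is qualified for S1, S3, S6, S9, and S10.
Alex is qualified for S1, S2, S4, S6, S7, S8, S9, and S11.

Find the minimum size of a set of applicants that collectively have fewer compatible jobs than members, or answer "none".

A matching saturating every applicant exists, for instance Sam→S10, Casey→S7, Eli→S8, Wren→S4, Jordan→S9, Uma→S6, Finn→S5, Hana→S3, Alex→S2.
By Hall's marriage theorem, this means |N(S)| ≥ |S| for every subset S, so no violating subset exists.

none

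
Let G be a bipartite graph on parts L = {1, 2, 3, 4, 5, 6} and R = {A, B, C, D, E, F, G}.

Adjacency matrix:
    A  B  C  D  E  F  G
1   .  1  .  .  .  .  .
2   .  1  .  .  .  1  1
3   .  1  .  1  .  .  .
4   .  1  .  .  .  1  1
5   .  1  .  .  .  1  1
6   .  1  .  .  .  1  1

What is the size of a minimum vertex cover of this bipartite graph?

The 4 edges 1–B, 2–G, 3–D, 4–F form a matching, so any vertex cover needs at least 4 vertices (one per matched edge).
Conversely {3, B, F, G} meets every edge and has exactly 4 vertices, so 4 is optimal.

4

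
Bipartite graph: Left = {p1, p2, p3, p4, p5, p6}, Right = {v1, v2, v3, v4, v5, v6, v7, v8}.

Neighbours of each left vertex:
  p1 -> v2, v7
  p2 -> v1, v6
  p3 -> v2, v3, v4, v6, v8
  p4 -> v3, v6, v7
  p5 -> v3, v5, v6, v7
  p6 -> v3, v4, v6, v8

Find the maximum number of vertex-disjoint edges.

6

A valid assignment of size 6: p1–v2, p2–v1, p3–v4, p4–v3, p5–v7, p6–v6.
All 6 left vertices are matched, so no larger matching exists.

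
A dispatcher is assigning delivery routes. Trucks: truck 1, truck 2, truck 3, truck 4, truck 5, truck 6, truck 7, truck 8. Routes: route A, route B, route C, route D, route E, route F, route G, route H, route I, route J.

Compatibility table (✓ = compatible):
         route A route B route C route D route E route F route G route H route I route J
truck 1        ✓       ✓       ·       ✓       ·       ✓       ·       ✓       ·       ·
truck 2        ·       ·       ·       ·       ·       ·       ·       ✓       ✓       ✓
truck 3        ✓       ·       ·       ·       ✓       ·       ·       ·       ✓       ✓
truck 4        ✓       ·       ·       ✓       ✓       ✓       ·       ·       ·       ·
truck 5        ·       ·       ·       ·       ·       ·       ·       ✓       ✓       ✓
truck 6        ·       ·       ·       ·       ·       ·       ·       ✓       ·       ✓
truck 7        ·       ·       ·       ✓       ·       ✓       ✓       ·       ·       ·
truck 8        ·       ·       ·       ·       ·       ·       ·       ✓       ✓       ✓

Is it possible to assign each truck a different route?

No

The set {truck 2, truck 5, truck 6, truck 8} has only 3 neighbours ({route H, route I, route J}), so by Hall's theorem at most 7 of the 8 trucks can be matched.
Hence no matching covers every truck.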